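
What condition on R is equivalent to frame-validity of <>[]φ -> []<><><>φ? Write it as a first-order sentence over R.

forall x forall y forall z ((xRy & xRz) -> exists w (yRw & z R^3 w))

This is a Sahlqvist (Geach-type) schema ◇^1□^1φ → □^1◇^3φ.
Minimal-valuation argument: fix x; take any y with xR^1y and any z with xR^1z. Set V(φ) to the set of worlds R-reachable from y in exactly 1 step. Then □^1φ holds at y, so the antecedent holds at x; validity forces ◇^3φ at z, giving a w with zR^3w and yR^1w.
First-order correspondent: forall x forall y forall z ((xRy & xRz) -> exists w (yRw & z R^3 w)).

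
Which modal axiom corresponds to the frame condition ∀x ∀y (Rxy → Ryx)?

p → □◇p

This is symmetry; the standard corresponding axiom is B: p → □◇p.
Suppose p→□◇p is valid. Take Rxy and set V(p)={x}. Then p at x, so □◇p at x, so ◇p at y, so some z with Ryz has p; z=x, i.e. Ryx.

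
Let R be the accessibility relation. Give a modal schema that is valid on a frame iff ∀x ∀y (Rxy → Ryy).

□(□r → r)

A defining formula is □(□r → r) (the T□ axiom).
Suppose □(□r→r) is valid. Take Rxy and set V(r)={w : Ryw}. Then at y, □r holds; since □(□r→r) at x, □r→r at y, so r at y, i.e. Ryy.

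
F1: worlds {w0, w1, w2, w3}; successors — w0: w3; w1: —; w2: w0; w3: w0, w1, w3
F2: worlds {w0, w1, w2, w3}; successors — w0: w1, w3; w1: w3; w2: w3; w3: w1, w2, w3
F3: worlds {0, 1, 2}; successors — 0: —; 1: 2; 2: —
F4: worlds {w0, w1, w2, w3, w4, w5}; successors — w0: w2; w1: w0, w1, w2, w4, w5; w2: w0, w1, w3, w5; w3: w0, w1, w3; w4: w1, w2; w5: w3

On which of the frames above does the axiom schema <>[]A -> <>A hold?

Frame correspondent (Sahlqvist): forall x forall y (xRy -> exists w (yRw & xRw)) — i.e. a generalized confluence (Geach) condition.
F1: fails — w2Rw0 but no w with w0Rw and w2Rw.
F2: condition met.
F3: fails — 1R2 but no w with 2Rw and 1Rw.
F4: fails — w0Rw2 but no w with w2Rw and w0Rw.

F2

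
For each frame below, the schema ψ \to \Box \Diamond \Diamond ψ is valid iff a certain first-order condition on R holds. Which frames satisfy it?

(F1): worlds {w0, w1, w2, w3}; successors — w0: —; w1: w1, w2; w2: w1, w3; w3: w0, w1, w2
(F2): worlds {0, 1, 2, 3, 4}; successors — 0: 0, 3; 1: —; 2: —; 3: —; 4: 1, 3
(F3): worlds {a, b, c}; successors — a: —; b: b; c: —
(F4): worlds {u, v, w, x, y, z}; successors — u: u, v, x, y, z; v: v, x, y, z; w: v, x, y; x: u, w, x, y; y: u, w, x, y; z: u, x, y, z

The schema corresponds to a generalized confluence (Geach) condition: \forall x \forall z (xRz \to \exists w (x = w \wedge z R^2 w)).
(F1): fails — w3Rw0 but no w with w3=w and w0R²w.
(F2): fails — 0R3 but no w with 0=w and 3R²w.
(F3): satisfies the condition.
(F4): satisfies the condition.

(F3), (F4)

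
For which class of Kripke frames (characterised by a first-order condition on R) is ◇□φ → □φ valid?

Replacing φ by ¬φ and contraposing gives the equivalent schema ◇φ → □◇φ.
Suppose ◇φ→□◇φ is valid. Take Rxy, Rxz and set V(φ)={y}. Then ◇φ at x, so □◇φ at x, so ◇φ at z, so some w with Rzw has φ; w=y, i.e. Rzy. By symmetry of the argument, Ryz.

The Euclidean property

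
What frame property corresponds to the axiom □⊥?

emptiness of R

□⊥ is valid iff no world has any successor (otherwise □⊥ fails at any world with one).
Conversely, any frame satisfying ∀x ∀y ¬Rxy validates the schema.
Frame condition: ∀x ∀y ¬Rxy.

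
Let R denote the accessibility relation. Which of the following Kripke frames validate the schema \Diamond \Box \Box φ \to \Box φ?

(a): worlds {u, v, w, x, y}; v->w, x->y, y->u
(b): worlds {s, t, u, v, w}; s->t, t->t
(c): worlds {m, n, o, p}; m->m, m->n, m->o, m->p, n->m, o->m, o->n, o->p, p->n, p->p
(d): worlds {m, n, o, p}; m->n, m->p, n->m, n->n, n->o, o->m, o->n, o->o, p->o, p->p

The schema corresponds to a generalized confluence (Geach) condition: \forall x \forall y \forall z ((xRy \wedge xRz) \to \exists w (y R^2 w \wedge z = w)).
(a): fails — vRw, vRw but no t with wR²t and w=t.
(b): satisfies the condition.
(c): fails — mRp, mRo but no w with pR²w and o=w.
(d): satisfies the condition.
Valid on: (b), (d).

(b), (d)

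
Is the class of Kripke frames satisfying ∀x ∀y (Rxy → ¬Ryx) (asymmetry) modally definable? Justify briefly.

If a class were modally definable it would be closed under surjective bounded morphisms (Goldblatt–Thomason).
The 4-cycle (worlds s,t,u,v with s→t→u→v→s) is asymmetric. Mapping every world to a single reflexive point • is a surjective bounded morphism, and the reflexive point is not asymmetric (R•• but asymmetry requires ¬R••).
Hence asymmetry is not modally definable.

Not modally definable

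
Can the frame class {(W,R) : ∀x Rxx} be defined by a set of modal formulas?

Definable; □p → p defines it

The condition is reflexivity. A defining modal formula is □p → p.
Suppose □p→p is valid. At any x set V(p)={w : Rxw}. Then □p holds at x, so p holds at x, i.e. Rxx.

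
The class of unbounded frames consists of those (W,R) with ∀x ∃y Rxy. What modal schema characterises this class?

A defining formula is □r → ◇r (the D axiom).
Suppose □r→◇r is valid. At any x set V(r)=W. Then □r at x, so ◇r at x, so x has a successor.

□r → ◇r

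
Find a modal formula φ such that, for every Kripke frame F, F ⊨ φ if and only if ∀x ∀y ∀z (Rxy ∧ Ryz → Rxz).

□p → □□p

The condition is transitivity. The 4 schema □p → □□p defines it.
Suppose □p→□□p is valid. Take Rxy, Ryz and set V(p)={w : Rxw}. Then □p at x, so □□p at x, so □p at y, so p at z, i.e. Rxz.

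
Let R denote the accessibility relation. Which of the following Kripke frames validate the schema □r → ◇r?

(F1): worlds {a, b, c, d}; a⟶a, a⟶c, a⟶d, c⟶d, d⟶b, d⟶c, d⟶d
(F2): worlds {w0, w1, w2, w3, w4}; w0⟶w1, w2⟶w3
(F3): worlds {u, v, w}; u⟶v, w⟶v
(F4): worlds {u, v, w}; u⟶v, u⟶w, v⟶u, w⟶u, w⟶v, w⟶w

(F4)

Frame correspondent (Sahlqvist): ∀x ∃y Rxy — i.e. seriality.
(F1): fails — world b has no successor.
(F2): fails — world w1 has no successor.
(F3): fails — world v has no successor.
(F4): condition met.
Valid on: (F4).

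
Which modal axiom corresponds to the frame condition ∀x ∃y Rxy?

The condition is seriality. The D schema □q → ◇q defines it.
Suppose □q→◇q is valid. At any x set V(q)=W. Then □q at x, so ◇q at x, so x has a successor.

□q → ◇q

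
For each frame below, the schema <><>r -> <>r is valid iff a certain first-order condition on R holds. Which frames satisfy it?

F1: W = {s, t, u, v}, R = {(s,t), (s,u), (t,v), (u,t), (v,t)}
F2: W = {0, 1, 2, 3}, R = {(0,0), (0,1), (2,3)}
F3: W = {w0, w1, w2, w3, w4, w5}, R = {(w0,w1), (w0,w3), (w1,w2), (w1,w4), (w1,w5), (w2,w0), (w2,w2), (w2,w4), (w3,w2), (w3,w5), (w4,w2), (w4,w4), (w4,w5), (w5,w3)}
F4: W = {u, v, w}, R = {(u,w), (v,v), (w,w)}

F2, F4

This is the axiom for transitivity; its first-order frame correspondent is forall x forall y forall z (Rxy & Ryz -> Rxz).
F1: fails — Rtv and Rvt but not Rtt.
F2: holds.
F3: fails — Rw1w5 and Rw5w3 but not Rw1w3.
F4: holds.
Valid on: F2, F4.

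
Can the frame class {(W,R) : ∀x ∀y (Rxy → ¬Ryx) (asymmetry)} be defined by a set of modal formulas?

Not modally definable

If a class were modally definable it would be closed under surjective bounded morphisms (Goldblatt–Thomason).
The 3-cycle (worlds 0,1,2 with 0→1→2→0) is asymmetric. Mapping every world to a single reflexive point • is a surjective bounded morphism, and the reflexive point is not asymmetric (R•• but asymmetry requires ¬R••).
So the class is not modally definable.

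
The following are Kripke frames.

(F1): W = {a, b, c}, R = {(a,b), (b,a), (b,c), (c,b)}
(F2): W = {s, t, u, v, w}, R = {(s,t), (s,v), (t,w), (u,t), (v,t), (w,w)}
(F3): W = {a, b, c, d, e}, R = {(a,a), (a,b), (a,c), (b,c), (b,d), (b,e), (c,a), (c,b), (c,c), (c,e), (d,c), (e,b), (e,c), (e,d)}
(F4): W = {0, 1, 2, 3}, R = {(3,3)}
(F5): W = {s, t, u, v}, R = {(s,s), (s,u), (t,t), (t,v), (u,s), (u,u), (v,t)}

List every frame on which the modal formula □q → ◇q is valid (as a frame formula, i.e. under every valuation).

Frame correspondent (Sahlqvist): ∀x ∃y Rxy — i.e. seriality.
(F1): holds.
(F2): holds.
(F3): holds.
(F4): fails — world 0 has no successor.
(F5): holds.

(F1), (F2), (F3), (F5)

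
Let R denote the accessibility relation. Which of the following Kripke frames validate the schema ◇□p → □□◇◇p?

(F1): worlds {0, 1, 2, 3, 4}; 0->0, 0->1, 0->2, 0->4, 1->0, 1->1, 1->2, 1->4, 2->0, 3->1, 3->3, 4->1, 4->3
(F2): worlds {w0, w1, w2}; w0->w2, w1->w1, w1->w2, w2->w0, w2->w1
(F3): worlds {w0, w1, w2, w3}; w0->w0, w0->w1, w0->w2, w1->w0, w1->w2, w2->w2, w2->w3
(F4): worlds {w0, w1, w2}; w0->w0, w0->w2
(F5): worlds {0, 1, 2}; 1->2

(F1), (F2), (F5)

Frame correspondent (Sahlqvist): ∀x ∀y ∀z ((xRy ∧ xR²z) → ∃w (yRw ∧ zR²w)) — i.e. a generalized confluence (Geach) condition.
(F1): satisfies the condition.
(F2): satisfies the condition.
(F3): fails — w0Rw0, w0R²w3 but no w with w0Rw and w3R²w.
(F4): fails — w0Rw0, w0R²w2 but no w with w0Rw and w2R²w.
(F5): satisfies the condition.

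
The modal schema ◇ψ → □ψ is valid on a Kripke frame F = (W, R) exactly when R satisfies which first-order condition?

partial functionality

This is the CD axiom.
It corresponds to partial functionality: ∀x ∀y ∀z (Rxy ∧ Rxz → y = z).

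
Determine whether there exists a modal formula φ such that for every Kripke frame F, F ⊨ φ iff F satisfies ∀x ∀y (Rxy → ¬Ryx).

If a class were modally definable it would be closed under surjective bounded morphisms (Goldblatt–Thomason).
The 3-cycle (worlds a,b,c with a→b→c→a) is asymmetric. Mapping every world to a single reflexive point • is a surjective bounded morphism, and the reflexive point is not asymmetric (R•• but asymmetry requires ¬R••).
So no modal formula (or set of formulas) defines exactly the asymmetric frames.

Not modally definable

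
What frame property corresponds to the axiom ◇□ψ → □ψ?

Equivalently (dual form): ◇ψ → □◇ψ.
Suppose ◇ψ→□◇ψ is valid. Take Rxy, Rxz and set V(ψ)={y}. Then ◇ψ at x, so □◇ψ at x, so ◇ψ at z, so some w with Rzw has ψ; w=y, i.e. Rzy. By symmetry of the argument, Ryz.
Conversely, any frame satisfying ∀x ∀y ∀z (Rxy ∧ Rxz → Ryz) validates the schema.
So the correspondent is the Euclidean property.

the Euclidean property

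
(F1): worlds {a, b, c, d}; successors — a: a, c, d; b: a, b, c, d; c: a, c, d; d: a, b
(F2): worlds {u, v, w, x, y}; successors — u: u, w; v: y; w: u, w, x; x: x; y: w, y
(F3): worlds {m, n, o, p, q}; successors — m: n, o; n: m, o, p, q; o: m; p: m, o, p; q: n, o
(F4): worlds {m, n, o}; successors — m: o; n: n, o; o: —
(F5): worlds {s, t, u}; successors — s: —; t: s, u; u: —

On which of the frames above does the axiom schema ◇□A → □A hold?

none

This is the axiom for the Euclidean property; its first-order frame correspondent is ∀x ∀y ∀z (Rxy ∧ Rxz → Ryz).
(F1): fails — Rad and Rac but not Rdc.
(F2): fails — Rwu and Rwx but not Rux.
(F3): fails — Rmo and Rmo but not Roo.
(F4): fails — Rmo and Rmo but not Roo.
(F5): fails — Rtu and Rtu but not Ruu.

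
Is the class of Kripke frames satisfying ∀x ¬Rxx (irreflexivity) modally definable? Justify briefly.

Any modally definable frame class is closed under surjective bounded morphisms.
The 3-cycle (worlds 0,1,2 with 0→1→2→0) is irreflexive, and the map sending every world to a single reflexive point • is a surjective bounded morphism (forth: every edge maps to (•,•); back: every world has a successor). So any modal formula valid on the 3-cycle is also valid on the reflexive point, which is not irreflexive.
So the class is not modally definable.

Not modally definable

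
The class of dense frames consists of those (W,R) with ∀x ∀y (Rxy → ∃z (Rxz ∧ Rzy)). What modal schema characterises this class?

□□s → □s

A defining formula is □□s → □s (the C4 axiom).
Suppose □□s→□s is valid. Take Rxy and set V(s)={w : xR²w}. Then □□s at x, so □s at x, so s at y, i.e. ∃z(Rxz∧Rzy).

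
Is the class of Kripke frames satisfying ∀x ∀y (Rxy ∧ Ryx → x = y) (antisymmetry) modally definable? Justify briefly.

If a class were modally definable it would be closed under surjective bounded morphisms (Goldblatt–Thomason).
The 8-cycle (worlds s,t,u,v,w,x,y,z with s→t→u→v→w→x→y→z→s) is antisymmetric. Sending even-indexed worlds to • and odd-indexed worlds to ∘ is a surjective bounded morphism onto the two-world frame with •↔∘, which is not antisymmetric.
So the class is not modally definable.

Not definable by any modal formula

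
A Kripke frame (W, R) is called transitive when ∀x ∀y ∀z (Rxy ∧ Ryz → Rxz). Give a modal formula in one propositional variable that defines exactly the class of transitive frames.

A defining formula is □ψ → □□ψ (the 4 axiom).

□ψ → □□ψ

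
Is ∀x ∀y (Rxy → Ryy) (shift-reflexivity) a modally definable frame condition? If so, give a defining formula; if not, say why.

Definable; □(□r → r) defines it

The condition is shift-reflexivity. A defining modal formula is □(□r → r).
Suppose □(□r→r) is valid. Take Rxy and set V(r)={w : Ryw}. Then at y, □r holds; since □(□r→r) at x, □r→r at y, so r at y, i.e. Ryy.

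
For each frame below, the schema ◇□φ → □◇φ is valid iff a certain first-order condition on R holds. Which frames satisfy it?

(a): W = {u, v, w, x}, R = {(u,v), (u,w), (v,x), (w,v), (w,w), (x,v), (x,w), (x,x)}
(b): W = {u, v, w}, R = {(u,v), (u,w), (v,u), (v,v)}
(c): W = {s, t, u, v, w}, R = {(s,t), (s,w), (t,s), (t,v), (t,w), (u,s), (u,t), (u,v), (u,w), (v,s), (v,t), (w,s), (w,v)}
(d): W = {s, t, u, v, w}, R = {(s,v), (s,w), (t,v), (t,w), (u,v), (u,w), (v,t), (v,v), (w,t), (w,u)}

The schema corresponds to convergence: ∀x ∀y ∀z (Rxy ∧ Rxz → ∃w (Ryw ∧ Rzw)).
(a): fails — Ruv and Ruw but v and w have no common successor.
(b): fails — Ruv and Ruw but v and w have no common successor.
(c): fails — Rts and Rtw but s and w have no common successor.
(d): ✓.

(d)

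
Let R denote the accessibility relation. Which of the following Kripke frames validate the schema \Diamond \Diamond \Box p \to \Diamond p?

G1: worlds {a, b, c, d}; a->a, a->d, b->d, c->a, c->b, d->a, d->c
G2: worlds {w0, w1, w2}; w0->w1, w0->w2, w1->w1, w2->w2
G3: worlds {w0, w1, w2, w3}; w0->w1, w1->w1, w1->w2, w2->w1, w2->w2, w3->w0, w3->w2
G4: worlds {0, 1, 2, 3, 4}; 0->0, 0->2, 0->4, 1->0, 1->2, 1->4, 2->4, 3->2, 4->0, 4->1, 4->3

The schema corresponds to a generalized confluence (Geach) condition: \forall x \forall y (x R^2 y \to \exists w (yRw \wedge xRw)).
G1: fails — bR²c but no w with cRw and bRw.
G2: satisfies the condition.
G3: satisfies the condition.
G4: fails — 2R²3 but no w with 3Rw and 2Rw.
Valid on: G2, G3.

G2, G3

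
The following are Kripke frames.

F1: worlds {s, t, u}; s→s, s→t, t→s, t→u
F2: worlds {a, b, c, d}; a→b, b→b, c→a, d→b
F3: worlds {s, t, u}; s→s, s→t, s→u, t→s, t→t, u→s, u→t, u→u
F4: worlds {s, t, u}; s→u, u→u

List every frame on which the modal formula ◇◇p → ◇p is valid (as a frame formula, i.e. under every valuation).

This is the axiom for transitivity; its first-order frame correspondent is ∀x ∀y ∀z (Rxy ∧ Ryz → Rxz).
F1: fails — Rts and Rst but not Rtt.
F2: fails — Rca and Rab but not Rcb.
F3: fails — Rts and Rsu but not Rtu.
F4: condition met.

F4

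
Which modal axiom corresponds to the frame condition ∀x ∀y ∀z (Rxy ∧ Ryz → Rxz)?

A defining formula is □ψ → □□ψ (the 4 axiom).
Suppose □ψ→□□ψ is valid. Take Rxy, Ryz and set V(ψ)={w : Rxw}. Then □ψ at x, so □□ψ at x, so □ψ at y, so ψ at z, i.e. Rxz.

□ψ → □□ψ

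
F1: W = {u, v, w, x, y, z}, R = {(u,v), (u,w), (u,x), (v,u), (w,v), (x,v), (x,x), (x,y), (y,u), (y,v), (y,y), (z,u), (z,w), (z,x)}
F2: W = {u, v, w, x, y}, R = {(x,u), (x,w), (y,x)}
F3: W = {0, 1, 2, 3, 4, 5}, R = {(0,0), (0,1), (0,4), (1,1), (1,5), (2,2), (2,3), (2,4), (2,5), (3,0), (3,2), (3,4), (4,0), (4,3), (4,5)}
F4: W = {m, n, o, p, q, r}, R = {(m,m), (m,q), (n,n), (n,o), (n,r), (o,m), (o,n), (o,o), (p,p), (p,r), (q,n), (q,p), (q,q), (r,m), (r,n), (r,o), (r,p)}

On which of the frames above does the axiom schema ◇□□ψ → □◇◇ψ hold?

This is the axiom for a generalized confluence (Geach) condition; its first-order frame correspondent is ∀x ∀y ∀z ((xRy ∧ xRz) → ∃w (yR²w ∧ zR²w)).
F1: fails — uRv, uRw but no t with vR²t and wR²t.
F2: fails — xRu, xRu but no t with uR²t and uR²t.
F3: fails — 1R1, 1R5 but no w with 1R²w and 5R²w.
F4: ✓.
Valid on: F4.

F4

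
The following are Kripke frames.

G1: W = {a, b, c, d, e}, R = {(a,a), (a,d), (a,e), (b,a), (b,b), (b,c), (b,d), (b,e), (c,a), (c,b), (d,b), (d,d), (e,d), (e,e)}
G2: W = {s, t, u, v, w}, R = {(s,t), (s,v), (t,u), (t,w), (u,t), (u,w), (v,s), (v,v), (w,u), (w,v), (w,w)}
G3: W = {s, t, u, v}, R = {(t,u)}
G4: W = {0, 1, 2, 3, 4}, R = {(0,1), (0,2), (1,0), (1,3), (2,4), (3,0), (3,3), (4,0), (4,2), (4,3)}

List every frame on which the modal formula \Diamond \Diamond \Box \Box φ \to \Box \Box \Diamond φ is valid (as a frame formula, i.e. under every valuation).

G1, G3

Frame correspondent (Sahlqvist): \forall x \forall y \forall z ((x R^2 y \wedge x R^2 z) \to \exists w (y R^2 w \wedge zRw)) — i.e. a generalized confluence (Geach) condition.
G1: holds.
G2: fails — tR²v, tR²t but no w* with vR²w* and tRw*.
G3: holds.
G4: fails — 0R²0, 0R²0 but no w with 0R²w and 0Rw.
Valid on: G1, G3.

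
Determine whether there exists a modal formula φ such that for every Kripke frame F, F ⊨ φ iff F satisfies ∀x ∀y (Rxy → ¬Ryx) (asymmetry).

Modal frame validity is preserved under surjective bounded morphisms.
The 3-cycle (worlds 0,1,2 with 0→1→2→0) is asymmetric. Mapping every world to a single reflexive point • is a surjective bounded morphism, and the reflexive point is not asymmetric (R•• but asymmetry requires ¬R••).
So the class is not modally definable.

Not definable by any modal formula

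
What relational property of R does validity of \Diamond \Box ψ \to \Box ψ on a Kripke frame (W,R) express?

This is frame-equivalent to ◇ψ → □◇ψ (substitute ¬ψ for ψ and contrapose).
Suppose ◇ψ→□◇ψ is valid. Take Rxy, Rxz and set V(ψ)={y}. Then ◇ψ at x, so □◇ψ at x, so ◇ψ at z, so some w with Rzw has ψ; w=y, i.e. Rzy. By symmetry of the argument, Ryz.

the Euclidean property: \forall x \forall y \forall z (Rxy \wedge Rxz \to Ryz)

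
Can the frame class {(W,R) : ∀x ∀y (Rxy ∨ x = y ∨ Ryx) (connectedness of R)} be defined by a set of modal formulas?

No — not modally definable

Any modally definable frame class is closed under disjoint unions.
Take 2 disjoint single-world reflexive frames: each is trivially connected, but their disjoint union has 2 worlds with no edge between distinct components, so it is not connected.
Hence connectedness of R is not modally definable.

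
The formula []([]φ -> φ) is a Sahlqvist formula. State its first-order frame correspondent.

This is the T□ axiom.
It corresponds to shift-reflexivity: forall x forall y (Rxy -> Ryy).

shift-reflexivity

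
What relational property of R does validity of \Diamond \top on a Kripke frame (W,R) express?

seriality

◇⊤ holds at w iff w has a successor, so frame-validity of ◇⊤ is exactly seriality. Equivalently via □p → ◇p:
Suppose □p→◇p is valid. At any x set V(p)=W. Then □p at x, so ◇p at x, so x has a successor.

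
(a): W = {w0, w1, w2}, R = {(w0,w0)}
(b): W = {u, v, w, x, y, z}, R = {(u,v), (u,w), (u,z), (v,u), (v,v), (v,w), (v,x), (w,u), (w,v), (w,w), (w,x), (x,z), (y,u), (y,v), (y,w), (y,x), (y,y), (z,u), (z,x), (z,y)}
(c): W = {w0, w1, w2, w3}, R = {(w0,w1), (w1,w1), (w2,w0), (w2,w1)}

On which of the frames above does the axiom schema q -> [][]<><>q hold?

(a)

Frame correspondent (Sahlqvist): forall x forall z (x R^2 z -> exists w (x = w & z R^2 w)) — i.e. a generalized confluence (Geach) condition.
(a): satisfies the condition.
(b): fails — vR²x but no t with v=t and xR²t.
(c): fails — w0R²w1 but no w with w0=w and w1R²w.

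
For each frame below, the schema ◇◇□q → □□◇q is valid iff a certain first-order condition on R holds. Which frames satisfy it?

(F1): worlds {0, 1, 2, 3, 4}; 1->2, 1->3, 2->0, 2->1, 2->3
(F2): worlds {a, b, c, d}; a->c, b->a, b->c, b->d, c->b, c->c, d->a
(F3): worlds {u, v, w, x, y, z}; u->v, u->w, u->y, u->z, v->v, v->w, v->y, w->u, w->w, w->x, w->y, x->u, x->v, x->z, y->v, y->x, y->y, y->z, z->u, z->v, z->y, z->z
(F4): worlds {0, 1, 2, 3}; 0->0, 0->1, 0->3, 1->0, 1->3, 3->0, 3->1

(F3), (F4)

This is the axiom for a generalized confluence (Geach) condition; its first-order frame correspondent is ∀x ∀y ∀z ((xR²y ∧ xR²z) → ∃w (yRw ∧ zRw)).
(F1): fails — 1R²0, 1R²0 but no w with 0Rw and 0Rw.
(F2): fails — cR²a, cR²d but no w with aRw and dRw.
(F3): condition met.
(F4): condition met.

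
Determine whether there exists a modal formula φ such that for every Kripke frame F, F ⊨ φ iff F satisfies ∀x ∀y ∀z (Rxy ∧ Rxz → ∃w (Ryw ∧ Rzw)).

Yes — defined by ◇□q → □◇q

This is a Sahlqvist condition; the .2 axiom ◇□q → □◇q defines it.
Suppose ◇□q→□◇q is valid. Take Rxy, Rxz and set V(q)={w : Ryw}. Then □q at y so ◇□q at x, so □◇q at x, so ◇q at z, giving w with Rzw and Ryw.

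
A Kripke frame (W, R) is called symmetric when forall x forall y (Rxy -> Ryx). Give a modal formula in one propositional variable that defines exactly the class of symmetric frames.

This is symmetry; the standard corresponding axiom is B: q → □◇q.

q → □◇q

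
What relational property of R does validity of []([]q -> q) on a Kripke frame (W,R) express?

Suppose □(□q→q) is valid. Take Rxy and set V(q)={w : Ryw}. Then at y, □q holds; since □(□q→q) at x, □q→q at y, so q at y, i.e. Ryy.

shift-reflexivity: forall x forall y (Rxy -> Ryy)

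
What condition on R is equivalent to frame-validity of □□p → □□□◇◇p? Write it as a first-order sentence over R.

∀x ∀z (xR³z → ∃w (xR²w ∧ zR²w))

This is a Sahlqvist (Geach-type) schema ◇^0□^2p → □^3◇^2p.
First-order correspondent: ∀x ∀z (xR³z → ∃w (xR²w ∧ zR²w)).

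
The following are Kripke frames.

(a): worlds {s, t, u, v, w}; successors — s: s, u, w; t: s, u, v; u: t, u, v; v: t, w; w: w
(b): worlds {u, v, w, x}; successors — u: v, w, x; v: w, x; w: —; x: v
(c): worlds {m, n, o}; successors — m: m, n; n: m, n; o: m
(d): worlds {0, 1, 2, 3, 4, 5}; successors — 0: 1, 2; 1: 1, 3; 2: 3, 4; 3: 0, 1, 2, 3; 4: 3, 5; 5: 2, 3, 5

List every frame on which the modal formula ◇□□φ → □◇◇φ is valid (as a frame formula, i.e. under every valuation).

(a), (c), (d)

The schema corresponds to a generalized confluence (Geach) condition: ∀x ∀y ∀z ((xRy ∧ xRz) → ∃w (yR²w ∧ zR²w)).
(a): holds.
(b): fails — uRv, uRw but no t with vR²t and wR²t.
(c): holds.
(d): holds.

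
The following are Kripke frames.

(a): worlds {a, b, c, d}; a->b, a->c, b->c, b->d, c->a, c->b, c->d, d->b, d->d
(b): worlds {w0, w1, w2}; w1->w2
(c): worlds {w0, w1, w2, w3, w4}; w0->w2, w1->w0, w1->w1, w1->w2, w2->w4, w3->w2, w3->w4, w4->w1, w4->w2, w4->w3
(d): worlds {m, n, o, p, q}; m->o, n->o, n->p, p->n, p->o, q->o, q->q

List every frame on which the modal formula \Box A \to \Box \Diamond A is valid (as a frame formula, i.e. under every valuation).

The schema corresponds to a generalized confluence (Geach) condition: \forall x \forall z (xRz \to \exists w (xRw \wedge zRw)).
(a): satisfies the condition.
(b): fails — w1Rw2 but no w with w1Rw and w2Rw.
(c): fails — w0Rw2 but no w with w0Rw and w2Rw.
(d): fails — mRo but no w with mRw and oRw.

(a)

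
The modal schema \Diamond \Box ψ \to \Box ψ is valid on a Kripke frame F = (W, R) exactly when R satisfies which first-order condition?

the Euclidean property: \forall x \forall y \forall z (Rxy \wedge Rxz \to Ryz)

This is a form of the 5 axiom.
Its frame correspondent is the Euclidean property — \forall x \forall y \forall z (Rxy \wedge Rxz \to Ryz).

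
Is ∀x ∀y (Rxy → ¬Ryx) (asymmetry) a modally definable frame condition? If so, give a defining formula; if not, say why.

Any modally definable frame class is closed under surjective bounded morphisms.
The 5-cycle (worlds a,b,c,d,e with a→b→c→d→e→a) is asymmetric. Mapping every world to a single reflexive point • is a surjective bounded morphism, and the reflexive point is not asymmetric (R•• but asymmetry requires ¬R••).
Hence asymmetry is not modally definable.

No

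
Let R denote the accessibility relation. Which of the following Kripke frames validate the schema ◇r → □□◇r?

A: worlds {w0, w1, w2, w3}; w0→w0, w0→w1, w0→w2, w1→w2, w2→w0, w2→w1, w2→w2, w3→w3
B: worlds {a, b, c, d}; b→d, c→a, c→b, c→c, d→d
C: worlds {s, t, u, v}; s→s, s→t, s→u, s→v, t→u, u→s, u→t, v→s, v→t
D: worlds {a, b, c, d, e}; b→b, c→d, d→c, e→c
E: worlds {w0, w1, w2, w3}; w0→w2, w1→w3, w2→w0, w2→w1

Frame correspondent (Sahlqvist): ∀x ∀y ∀z ((xRy ∧ xR²z) → ∃w (y = w ∧ zRw)) — i.e. a generalized confluence (Geach) condition.
A: fails — w0Rw0, w0R²w1 but no w with w0=w and w1Rw.
B: fails — cRa, cR²a but no w with a=w and aRw.
C: fails — sRs, sR²t but no w with s=w and tRw.
D: satisfies the condition.
E: fails — w0Rw2, w0R²w1 but no w with w2=w and w1Rw.
Valid on: D.

D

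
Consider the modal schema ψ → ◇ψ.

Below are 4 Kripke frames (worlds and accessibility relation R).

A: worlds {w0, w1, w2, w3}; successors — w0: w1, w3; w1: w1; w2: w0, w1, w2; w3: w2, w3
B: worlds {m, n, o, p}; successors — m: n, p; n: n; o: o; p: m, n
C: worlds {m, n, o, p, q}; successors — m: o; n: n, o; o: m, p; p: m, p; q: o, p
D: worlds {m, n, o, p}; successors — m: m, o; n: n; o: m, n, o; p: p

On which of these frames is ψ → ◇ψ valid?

This is the axiom for reflexivity; its first-order frame correspondent is ∀x Rxx.
A: fails — world w0 does not see itself.
B: fails — world m does not see itself.
C: fails — world m does not see itself.
D: condition met.
Valid on: D.

D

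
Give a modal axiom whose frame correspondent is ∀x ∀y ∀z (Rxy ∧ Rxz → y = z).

The condition is partial functionality. The CD schema ◇r → □r defines it.

◇r → □r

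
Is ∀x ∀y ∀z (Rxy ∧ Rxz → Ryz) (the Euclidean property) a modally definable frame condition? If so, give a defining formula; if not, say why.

Definable; ◇q → □◇q defines it

This is a Sahlqvist condition; the 5 axiom ◇q → □◇q defines it.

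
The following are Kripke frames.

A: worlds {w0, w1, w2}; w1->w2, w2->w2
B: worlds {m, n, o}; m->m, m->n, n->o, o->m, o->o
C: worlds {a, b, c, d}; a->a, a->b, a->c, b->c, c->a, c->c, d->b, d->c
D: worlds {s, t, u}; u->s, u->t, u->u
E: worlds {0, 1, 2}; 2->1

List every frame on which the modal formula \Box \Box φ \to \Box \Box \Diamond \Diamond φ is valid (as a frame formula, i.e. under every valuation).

The schema corresponds to a generalized confluence (Geach) condition: \forall x \forall z (x R^2 z \to \exists w (x R^2 w \wedge z R^2 w)).
A: holds.
B: holds.
C: holds.
D: fails — uR²s but no w with uR²w and sR²w.
E: holds.

A, B, C, E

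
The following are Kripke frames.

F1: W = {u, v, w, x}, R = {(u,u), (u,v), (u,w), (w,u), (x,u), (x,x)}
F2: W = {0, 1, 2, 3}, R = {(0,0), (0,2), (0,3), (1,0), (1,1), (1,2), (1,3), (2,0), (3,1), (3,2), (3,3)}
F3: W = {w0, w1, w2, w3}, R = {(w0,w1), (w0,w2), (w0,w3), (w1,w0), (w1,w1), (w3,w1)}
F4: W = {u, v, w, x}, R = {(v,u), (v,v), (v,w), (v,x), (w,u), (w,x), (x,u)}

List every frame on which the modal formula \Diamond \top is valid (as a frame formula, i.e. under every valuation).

F2

This is the axiom for seriality; its first-order frame correspondent is \forall x \exists y Rxy.
F1: fails — world v has no successor.
F2: holds.
F3: fails — world w2 has no successor.
F4: fails — world u has no successor.
Valid on: F2.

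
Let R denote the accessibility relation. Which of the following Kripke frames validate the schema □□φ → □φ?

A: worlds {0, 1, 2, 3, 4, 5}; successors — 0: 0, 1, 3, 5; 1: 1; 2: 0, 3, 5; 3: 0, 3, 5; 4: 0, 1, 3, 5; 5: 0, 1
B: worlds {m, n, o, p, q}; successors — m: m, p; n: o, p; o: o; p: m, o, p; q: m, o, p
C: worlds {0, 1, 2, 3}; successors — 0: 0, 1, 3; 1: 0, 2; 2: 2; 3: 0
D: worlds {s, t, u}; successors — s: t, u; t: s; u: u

The schema corresponds to density: ∀x ∀y (Rxy → ∃z (Rxz ∧ Rzy)).
A: holds.
B: holds.
C: holds.
D: fails — Rts but no z with Rtz and Rzs.

A, B, C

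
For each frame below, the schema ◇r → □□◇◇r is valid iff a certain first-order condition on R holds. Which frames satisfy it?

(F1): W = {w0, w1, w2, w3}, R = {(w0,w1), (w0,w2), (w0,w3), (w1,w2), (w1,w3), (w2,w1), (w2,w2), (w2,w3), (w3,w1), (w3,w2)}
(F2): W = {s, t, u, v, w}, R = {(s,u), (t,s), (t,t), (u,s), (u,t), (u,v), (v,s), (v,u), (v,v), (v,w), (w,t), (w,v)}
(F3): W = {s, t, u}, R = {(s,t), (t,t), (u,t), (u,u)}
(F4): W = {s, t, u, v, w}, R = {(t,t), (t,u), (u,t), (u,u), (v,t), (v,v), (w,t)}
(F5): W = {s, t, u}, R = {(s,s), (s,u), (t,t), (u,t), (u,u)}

(F1)

Frame correspondent (Sahlqvist): ∀x ∀y ∀z ((xRy ∧ xR²z) → ∃w (y = w ∧ zR²w)) — i.e. a generalized confluence (Geach) condition.
(F1): condition met.
(F2): fails — sRu, sR²s but no w* with u=w* and sR²w*.
(F3): fails — uRu, uR²t but no w with u=w and tR²w.
(F4): fails — vRv, vR²t but no w* with v=w* and tR²w*.
(F5): fails — sRs, sR²t but no w with s=w and tR²w.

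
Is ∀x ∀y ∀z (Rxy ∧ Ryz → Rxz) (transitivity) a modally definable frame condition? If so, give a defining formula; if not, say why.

The condition is transitivity. A defining modal formula is □p → □□p.
Suppose □p→□□p is valid. Take Rxy, Ryz and set V(p)={w : Rxw}. Then □p at x, so □□p at x, so □p at y, so p at z, i.e. Rxz.

Definable; □p → □□p defines it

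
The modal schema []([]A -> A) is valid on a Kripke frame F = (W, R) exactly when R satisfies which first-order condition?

Suppose □(□A→A) is valid. Take Rxy and set V(A)={w : Ryw}. Then at y, □A holds; since □(□A→A) at x, □A→A at y, so A at y, i.e. Ryy.
The converse is a direct semantic check.
Frame condition: forall x forall y (Rxy -> Ryy).

Shift-reflexivity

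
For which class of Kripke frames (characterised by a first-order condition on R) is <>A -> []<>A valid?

This is the 5 axiom.
It corresponds to the Euclidean property: forall x forall y forall z (Rxy & Rxz -> Ryz).

The Euclidean property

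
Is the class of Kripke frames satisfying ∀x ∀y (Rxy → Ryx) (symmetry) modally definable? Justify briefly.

Yes — defined by r → □◇r

The condition is symmetry. A defining modal formula is r → □◇r.
Suppose r→□◇r is valid. Take Rxy and set V(r)={x}. Then r at x, so □◇r at x, so ◇r at y, so some z with Ryz has r; z=x, i.e. Ryx.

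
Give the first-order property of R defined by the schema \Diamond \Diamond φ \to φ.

\forall x \forall y (x R^2 y \to \exists w (y = w \wedge x = w))

This is a Sahlqvist (Geach-type) schema ◇^2□^0φ → □^0◇^0φ.
Minimal-valuation argument: fix x; take any y with xR^2y and any z with xR^0z. Set V(φ) to the set of worlds R-reachable from y in exactly 0 steps. Then □^0φ holds at y, so the antecedent holds at x; validity forces ◇^0φ at z, giving a w with zR^0w and yR^0w.
First-order correspondent: \forall x \forall y (x R^2 y \to \exists w (y = w \wedge x = w)).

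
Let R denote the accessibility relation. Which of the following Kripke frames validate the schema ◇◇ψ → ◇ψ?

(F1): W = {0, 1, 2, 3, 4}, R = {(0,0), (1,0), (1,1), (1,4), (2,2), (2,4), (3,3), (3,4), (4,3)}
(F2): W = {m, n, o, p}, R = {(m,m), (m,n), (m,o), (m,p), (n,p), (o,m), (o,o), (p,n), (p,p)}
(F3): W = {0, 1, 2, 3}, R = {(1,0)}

(F3)

Frame correspondent (Sahlqvist): ∀x ∀y ∀z (Rxy ∧ Ryz → Rxz) — i.e. transitivity.
(F1): fails — R43 and R34 but not R44.
(F2): fails — Rom and Rmn but not Ron.
(F3): holds.
Valid on: (F3).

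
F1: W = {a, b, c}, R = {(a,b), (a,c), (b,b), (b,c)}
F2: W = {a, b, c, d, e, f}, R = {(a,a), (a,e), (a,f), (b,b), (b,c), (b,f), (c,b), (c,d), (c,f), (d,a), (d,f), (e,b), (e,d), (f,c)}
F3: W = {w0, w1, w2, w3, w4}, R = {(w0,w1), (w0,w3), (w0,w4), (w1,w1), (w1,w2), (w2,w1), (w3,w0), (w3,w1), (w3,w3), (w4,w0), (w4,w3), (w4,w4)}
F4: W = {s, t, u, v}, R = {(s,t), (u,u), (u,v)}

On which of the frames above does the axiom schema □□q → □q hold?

Frame correspondent (Sahlqvist): ∀x ∀y (Rxy → ∃z (Rxz ∧ Rzy)) — i.e. density.
F1: condition met.
F2: fails — Rcd but no z with Rcz and Rzd.
F3: condition met.
F4: fails — Rst but no z with Rsz and Rzt.
Valid on: F1, F3.

F1, F3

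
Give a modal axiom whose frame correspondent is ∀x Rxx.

□q → q

This is reflexivity; the standard corresponding axiom is T: □q → q.
Suppose □q→q is valid. At any x set V(q)={w : Rxw}. Then □q holds at x, so q holds at x, i.e. Rxx.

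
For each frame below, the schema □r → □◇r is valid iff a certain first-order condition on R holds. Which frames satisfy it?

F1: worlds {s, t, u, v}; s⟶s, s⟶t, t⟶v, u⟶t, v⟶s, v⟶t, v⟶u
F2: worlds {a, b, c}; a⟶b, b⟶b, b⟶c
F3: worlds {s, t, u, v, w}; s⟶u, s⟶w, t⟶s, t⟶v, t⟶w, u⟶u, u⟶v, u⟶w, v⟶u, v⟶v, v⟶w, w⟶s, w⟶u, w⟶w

F3

Frame correspondent (Sahlqvist): ∀x ∀z (xRz → ∃w (xRw ∧ zRw)) — i.e. a generalized confluence (Geach) condition.
F1: fails — sRt but no w with sRw and tRw.
F2: fails — bRc but no w with bRw and cRw.
F3: condition met.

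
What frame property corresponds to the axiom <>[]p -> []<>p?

Suppose ◇□p→□◇p is valid. Take Rxy, Rxz and set V(p)={w : Ryw}. Then □p at y so ◇□p at x, so □◇p at x, so ◇p at z, giving w with Rzw and Ryw.
Conversely, any frame satisfying forall x forall y forall z (Rxy & Rxz -> exists w (Ryw & Rzw)) validates the schema.
Frame condition: forall x forall y forall z (Rxy & Rxz -> exists w (Ryw & Rzw)).

convergence: forall x forall y forall z (Rxy & Rxz -> exists w (Ryw & Rzw))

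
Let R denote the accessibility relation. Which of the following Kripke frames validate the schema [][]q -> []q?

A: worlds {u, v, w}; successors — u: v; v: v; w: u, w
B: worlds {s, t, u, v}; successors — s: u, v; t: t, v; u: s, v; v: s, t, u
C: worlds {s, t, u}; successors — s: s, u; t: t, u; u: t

This is the axiom for density; its first-order frame correspondent is forall x forall y (Rxy -> exists z (Rxz & Rzy)).
A: satisfies the condition.
B: satisfies the condition.
C: satisfies the condition.
Valid on: A, B, C.

A, B, C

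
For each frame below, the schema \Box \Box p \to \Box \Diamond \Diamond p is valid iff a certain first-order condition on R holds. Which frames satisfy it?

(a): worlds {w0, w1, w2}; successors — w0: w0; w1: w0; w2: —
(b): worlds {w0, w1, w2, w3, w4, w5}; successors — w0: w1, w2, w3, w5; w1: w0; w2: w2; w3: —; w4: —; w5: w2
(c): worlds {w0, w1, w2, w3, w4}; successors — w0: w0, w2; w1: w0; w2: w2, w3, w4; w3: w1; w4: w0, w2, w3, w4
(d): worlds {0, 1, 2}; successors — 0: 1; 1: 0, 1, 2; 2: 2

Frame correspondent (Sahlqvist): \forall x \forall z (xRz \to \exists w (x R^2 w \wedge z R^2 w)) — i.e. a generalized confluence (Geach) condition.
(a): holds.
(b): fails — w0Rw3 but no w with w0R²w and w3R²w.
(c): holds.
(d): holds.

(a), (c), (d)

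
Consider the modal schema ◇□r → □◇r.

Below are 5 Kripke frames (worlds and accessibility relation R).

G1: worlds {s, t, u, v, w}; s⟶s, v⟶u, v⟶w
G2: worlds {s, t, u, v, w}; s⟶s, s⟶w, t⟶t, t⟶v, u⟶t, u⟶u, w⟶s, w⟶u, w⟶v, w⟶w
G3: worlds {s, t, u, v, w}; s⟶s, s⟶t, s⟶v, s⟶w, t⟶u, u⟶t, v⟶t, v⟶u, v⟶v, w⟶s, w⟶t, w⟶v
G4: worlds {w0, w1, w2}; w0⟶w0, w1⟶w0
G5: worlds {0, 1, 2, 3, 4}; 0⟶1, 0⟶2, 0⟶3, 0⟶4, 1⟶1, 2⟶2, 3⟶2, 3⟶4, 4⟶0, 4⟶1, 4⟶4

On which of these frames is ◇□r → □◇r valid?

G4

This is the axiom for convergence; its first-order frame correspondent is ∀x ∀y ∀z (Rxy ∧ Rxz → ∃w (Ryw ∧ Rzw)).
G1: fails — Rvu and Rvu but u and u have no common successor.
G2: fails — Rtv and Rtv but v and v have no common successor.
G3: fails — Rsw and Rst but w and t have no common successor.
G4: holds.
G5: fails — R02 and R01 but 2 and 1 have no common successor.
Valid on: G4.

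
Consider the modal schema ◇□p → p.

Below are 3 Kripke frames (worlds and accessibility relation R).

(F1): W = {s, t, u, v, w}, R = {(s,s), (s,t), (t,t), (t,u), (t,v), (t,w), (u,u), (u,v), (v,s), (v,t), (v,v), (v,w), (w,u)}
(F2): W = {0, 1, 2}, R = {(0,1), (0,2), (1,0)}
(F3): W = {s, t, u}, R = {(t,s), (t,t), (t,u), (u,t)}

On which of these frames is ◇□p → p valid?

The schema corresponds to symmetry: ∀x ∀y (Rxy → Ryx).
(F1): fails — Ruv but not Rvu.
(F2): fails — R02 but not R20.
(F3): fails — Rts but not Rst.

none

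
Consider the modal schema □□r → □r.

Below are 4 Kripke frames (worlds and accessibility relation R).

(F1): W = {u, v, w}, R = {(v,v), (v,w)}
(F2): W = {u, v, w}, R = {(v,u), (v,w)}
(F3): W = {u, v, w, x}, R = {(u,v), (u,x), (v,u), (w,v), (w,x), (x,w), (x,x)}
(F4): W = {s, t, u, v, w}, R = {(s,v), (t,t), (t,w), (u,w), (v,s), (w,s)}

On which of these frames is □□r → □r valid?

Frame correspondent (Sahlqvist): ∀x ∀y (Rxy → ∃z (Rxz ∧ Rzy)) — i.e. density.
(F1): ✓.
(F2): fails — Rvu but no z with Rvz and Rzu.
(F3): fails — Ruv but no z with Ruz and Rzv.
(F4): fails — Ruw but no z with Ruz and Rzw.

(F1)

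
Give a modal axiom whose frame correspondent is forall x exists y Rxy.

□q → ◇q

This is seriality; the standard corresponding axiom is D: □q → ◇q.
Suppose □q→◇q is valid. At any x set V(q)=W. Then □q at x, so ◇q at x, so x has a successor.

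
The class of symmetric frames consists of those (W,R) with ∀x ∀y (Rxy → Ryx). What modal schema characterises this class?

q → □◇q

This is symmetry; the standard corresponding axiom is B: q → □◇q.
Suppose q→□◇q is valid. Take Rxy and set V(q)={x}. Then q at x, so □◇q at x, so ◇q at y, so some z with Ryz has q; z=x, i.e. Ryx.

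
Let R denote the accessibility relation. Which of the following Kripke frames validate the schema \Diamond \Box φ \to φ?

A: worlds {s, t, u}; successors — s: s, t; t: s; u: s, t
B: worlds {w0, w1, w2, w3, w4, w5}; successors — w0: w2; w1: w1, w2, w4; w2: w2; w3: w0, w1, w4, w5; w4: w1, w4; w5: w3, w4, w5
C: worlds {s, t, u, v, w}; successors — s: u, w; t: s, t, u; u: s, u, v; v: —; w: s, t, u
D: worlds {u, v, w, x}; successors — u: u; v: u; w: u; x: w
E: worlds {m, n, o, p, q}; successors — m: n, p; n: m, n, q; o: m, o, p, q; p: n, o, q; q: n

Frame correspondent (Sahlqvist): \forall x \forall y (Rxy \to Ryx) — i.e. symmetry.
A: fails — Rut but not Rtu.
B: fails — Rw1w2 but not Rw2w1.
C: fails — Ruv but not Rvu.
D: fails — Rxw but not Rwx.
E: fails — Rom but not Rmo.
Valid on no frame.

none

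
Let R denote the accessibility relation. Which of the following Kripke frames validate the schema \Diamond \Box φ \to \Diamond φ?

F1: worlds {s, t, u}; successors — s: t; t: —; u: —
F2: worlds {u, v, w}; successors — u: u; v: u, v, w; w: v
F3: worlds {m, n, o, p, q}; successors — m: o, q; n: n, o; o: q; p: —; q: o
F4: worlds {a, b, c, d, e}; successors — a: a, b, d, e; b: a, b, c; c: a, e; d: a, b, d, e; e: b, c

F2

The schema corresponds to a generalized confluence (Geach) condition: \forall x \forall y (xRy \to \exists w (yRw \wedge xRw)).
F1: fails — sRt but no w with tRw and sRw.
F2: satisfies the condition.
F3: fails — nRo but no w with oRw and nRw.
F4: fails — cRe but no w with eRw and cRw.
Valid on: F2.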